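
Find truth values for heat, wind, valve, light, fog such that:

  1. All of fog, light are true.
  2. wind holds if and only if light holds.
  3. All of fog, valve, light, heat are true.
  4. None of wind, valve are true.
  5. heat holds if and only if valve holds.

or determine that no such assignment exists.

Case valve = True:
  Constraint (4) is violated (valve=T) — contradiction.
Case valve = False:
  Constraint (3) is violated (valve=F) — contradiction.
Both cases fail — unsatisfiable.

Unsatisfiable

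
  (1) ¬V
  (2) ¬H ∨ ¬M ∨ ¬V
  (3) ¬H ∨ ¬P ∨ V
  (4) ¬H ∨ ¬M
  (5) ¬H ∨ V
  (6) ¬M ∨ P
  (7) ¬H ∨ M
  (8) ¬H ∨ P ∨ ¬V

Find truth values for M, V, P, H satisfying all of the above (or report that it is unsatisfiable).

M = False, V = False, P = False, H = False

Unit clause (¬V) forces V = False.
In (¬H ∨ V) only ¬H is left, so H = False.
Set M = False.
Set P = False.
Check each clause:
  (¬V): ¬V holds.
  (¬H ∨ ¬M ∨ ¬V): ¬H holds.
  (¬H ∨ ¬P ∨ V): ¬H holds.
  (¬H ∨ ¬M): ¬H holds.
  (¬H ∨ V): ¬H holds.
  (¬M ∨ P): ¬M holds.
  (¬H ∨ M): ¬H holds.
  (¬H ∨ P ∨ ¬V): ¬H holds.
All clauses satisfied.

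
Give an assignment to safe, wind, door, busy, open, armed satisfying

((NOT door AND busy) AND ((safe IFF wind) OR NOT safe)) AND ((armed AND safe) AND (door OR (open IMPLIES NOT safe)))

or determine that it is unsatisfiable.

safe = True, wind = True, door = False, busy = True, open = False, armed = True

  (NOT door AND busy) AND ((safe IFF wind) OR NOT safe) = True
    NOT door AND busy = True
      NOT door = True
    (safe IFF wind) OR NOT safe = True
      safe IFF wind = True
      NOT safe = False
  (armed AND safe) AND (door OR (open IMPLIES NOT safe)) = True
    armed AND safe = True
    door OR (open IMPLIES NOT safe) = True
      open IMPLIES NOT safe = True
        NOT safe = False
Both conjuncts True, so the formula holds.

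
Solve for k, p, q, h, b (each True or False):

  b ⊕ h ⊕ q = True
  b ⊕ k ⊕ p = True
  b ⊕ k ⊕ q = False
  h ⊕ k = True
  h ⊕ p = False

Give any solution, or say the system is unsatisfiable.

k=T, p=F, q=T, h=F, b=F

b ⊕ h ⊕ q = F ⊕ F ⊕ T = True ✓
b ⊕ k ⊕ p = F ⊕ T ⊕ F = True ✓
b ⊕ k ⊕ q = F ⊕ T ⊕ T = False ✓
h ⊕ k = F ⊕ T = True ✓
h ⊕ p = F ⊕ F = False ✓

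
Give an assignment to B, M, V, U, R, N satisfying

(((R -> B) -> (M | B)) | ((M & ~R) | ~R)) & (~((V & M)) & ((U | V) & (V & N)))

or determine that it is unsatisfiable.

B=T, M=F, V=T, U=T, R=T, N=T

  ((R -> B) -> (M | B)) | ((M & ~R) | ~R) = True
    (R -> B) -> (M | B) = True
      R -> B = True
      M | B = True
    (M & ~R) | ~R = False
      M & ~R = False
        ~R = False
      ~R = False
  ~((V & M)) & ((U | V) & (V & N)) = True
    ~((V & M)) = True
      V & M = False
    (U | V) & (V & N) = True
      U | V = True
      V & N = True
Both conjuncts True, so the formula holds.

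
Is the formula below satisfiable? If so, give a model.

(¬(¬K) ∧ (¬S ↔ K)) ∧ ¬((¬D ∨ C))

C = False; K = True; D = True; S = False

  ¬(¬K) ∧ (¬S ↔ K) = True
    ¬(¬K) = True
      ¬K = False
    ¬S ↔ K = True
      ¬S = True
  ¬((¬D ∨ C)) = True
    ¬D ∨ C = False
      ¬D = False
Both conjuncts True, so the formula holds.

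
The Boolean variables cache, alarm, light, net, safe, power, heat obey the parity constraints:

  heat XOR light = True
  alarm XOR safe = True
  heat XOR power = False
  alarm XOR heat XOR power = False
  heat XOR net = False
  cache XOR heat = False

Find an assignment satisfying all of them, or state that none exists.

cache=T, alarm=F, light=F, net=T, safe=T, power=T, heat=T

heat XOR light = T XOR F = True ✓
alarm XOR safe = F XOR T = True ✓
heat XOR power = T XOR T = False ✓
alarm XOR heat XOR power = F XOR T XOR T = False ✓
heat XOR net = T XOR T = False ✓
cache XOR heat = T XOR T = False ✓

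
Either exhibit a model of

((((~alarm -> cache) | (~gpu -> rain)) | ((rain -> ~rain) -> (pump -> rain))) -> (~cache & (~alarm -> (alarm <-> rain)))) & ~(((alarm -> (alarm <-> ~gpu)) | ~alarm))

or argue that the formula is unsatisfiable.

cache: False; rain: False; gpu: True; alarm: True; pump: True

  (((~alarm -> cache) | (~gpu -> rain)) | ((rain -> ~rain) -> (pump -> rain))) -> (~cache & (~alarm -> (alarm <-> rain))) = True
    ((~alarm -> cache) | (~gpu -> rain)) | ((rain -> ~rain) -> (pump -> rain)) = True
      (~alarm -> cache) | (~gpu -> rain) = True
        ~alarm -> cache = True
          ~alarm = False
        ~gpu -> rain = True
          ~gpu = False
      (rain -> ~rain) -> (pump -> rain) = False
        rain -> ~rain = True
          ~rain = True
        pump -> rain = False
    ~cache & (~alarm -> (alarm <-> rain)) = True
      ~cache = True
      ~alarm -> (alarm <-> rain) = True
        ~alarm = False
        alarm <-> rain = False
  ~(((alarm -> (alarm <-> ~gpu)) | ~alarm)) = True
    (alarm -> (alarm <-> ~gpu)) | ~alarm = False
      alarm -> (alarm <-> ~gpu) = False
        alarm <-> ~gpu = False
          ~gpu = False
      ~alarm = False
Both conjuncts True, so the formula holds.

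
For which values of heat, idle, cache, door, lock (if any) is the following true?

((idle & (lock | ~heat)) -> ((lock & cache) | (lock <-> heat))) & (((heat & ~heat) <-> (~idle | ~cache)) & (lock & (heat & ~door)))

heat = True, idle = True, cache = True, door = False, lock = True

  (idle & (lock | ~heat)) -> ((lock & cache) | (lock <-> heat)) = True
    idle & (lock | ~heat) = True
      lock | ~heat = True
        ~heat = False
    (lock & cache) | (lock <-> heat) = True
      lock & cache = True
      lock <-> heat = True
  ((heat & ~heat) <-> (~idle | ~cache)) & (lock & (heat & ~door)) = True
    (heat & ~heat) <-> (~idle | ~cache) = True
      heat & ~heat = False
        ~heat = False
      ~idle | ~cache = False
        ~idle = False
        ~cache = False
    lock & (heat & ~door) = True
      heat & ~door = True
        ~door = True
Both conjuncts True, so the formula holds.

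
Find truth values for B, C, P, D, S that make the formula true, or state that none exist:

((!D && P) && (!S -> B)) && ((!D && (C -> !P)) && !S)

B = True; C = False; P = True; D = False; S = False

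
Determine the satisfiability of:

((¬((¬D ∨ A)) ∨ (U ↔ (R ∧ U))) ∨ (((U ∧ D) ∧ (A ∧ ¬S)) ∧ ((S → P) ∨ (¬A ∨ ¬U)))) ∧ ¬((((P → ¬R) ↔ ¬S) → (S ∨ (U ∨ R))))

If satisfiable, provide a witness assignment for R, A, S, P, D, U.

R: False, A: True, S: False, P: False, D: False, U: False

  (¬((¬D ∨ A)) ∨ (U ↔ (R ∧ U))) ∨ (((U ∧ D) ∧ (A ∧ ¬S)) ∧ ((S → P) ∨ (¬A ∨ ¬U))) = True
    ¬((¬D ∨ A)) ∨ (U ↔ (R ∧ U)) = True
      ¬((¬D ∨ A)) = False
        ¬D ∨ A = True
          ¬D = True
      U ↔ (R ∧ U) = True
        R ∧ U = False
    ((U ∧ D) ∧ (A ∧ ¬S)) ∧ ((S → P) ∨ (¬A ∨ ¬U)) = False
      (U ∧ D) ∧ (A ∧ ¬S) = False
        U ∧ D = False
        A ∧ ¬S = True
          ¬S = True
      (S → P) ∨ (¬A ∨ ¬U) = True
        S → P = True
        ¬A ∨ ¬U = True
          ¬A = False
          ¬U = True
  ¬((((P → ¬R) ↔ ¬S) → (S ∨ (U ∨ R)))) = True
    ((P → ¬R) ↔ ¬S) → (S ∨ (U ∨ R)) = False
      (P → ¬R) ↔ ¬S = True
        P → ¬R = True
          ¬R = True
        ¬S = True
      S ∨ (U ∨ R) = False
        U ∨ R = False
Both conjuncts True, so the formula holds.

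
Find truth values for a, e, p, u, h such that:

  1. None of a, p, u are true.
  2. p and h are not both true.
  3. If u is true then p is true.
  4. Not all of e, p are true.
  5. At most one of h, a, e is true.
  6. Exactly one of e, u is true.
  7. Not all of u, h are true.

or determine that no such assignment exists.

a: False; e: True; p: False; u: False; h: False

  (1) {a, p, u}: 0 true — none ✓
  (2) p=F, h=F — not both ✓
  (3) u=F ⇒ p: vacuous ✓
  (4) {e, p}: 1/2 true — not all ✓
  (5) {h, a, e}: 1 true — at most one ✓
  (6) {e, u}: 1 true — exactly one ✓
  (7) {u, h}: 0/2 true — not all ✓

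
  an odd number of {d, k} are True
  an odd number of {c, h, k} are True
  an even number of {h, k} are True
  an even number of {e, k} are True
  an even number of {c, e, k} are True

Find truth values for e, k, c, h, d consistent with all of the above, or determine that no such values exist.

Unsatisfiable

Adding constraints 2, 3, 4, 5 mod 2: every variable appears an even number of times on the left, so the left side is 0.
But the right sides sum to 1 (mod 2). 0 ≠ 1 — the system is inconsistent.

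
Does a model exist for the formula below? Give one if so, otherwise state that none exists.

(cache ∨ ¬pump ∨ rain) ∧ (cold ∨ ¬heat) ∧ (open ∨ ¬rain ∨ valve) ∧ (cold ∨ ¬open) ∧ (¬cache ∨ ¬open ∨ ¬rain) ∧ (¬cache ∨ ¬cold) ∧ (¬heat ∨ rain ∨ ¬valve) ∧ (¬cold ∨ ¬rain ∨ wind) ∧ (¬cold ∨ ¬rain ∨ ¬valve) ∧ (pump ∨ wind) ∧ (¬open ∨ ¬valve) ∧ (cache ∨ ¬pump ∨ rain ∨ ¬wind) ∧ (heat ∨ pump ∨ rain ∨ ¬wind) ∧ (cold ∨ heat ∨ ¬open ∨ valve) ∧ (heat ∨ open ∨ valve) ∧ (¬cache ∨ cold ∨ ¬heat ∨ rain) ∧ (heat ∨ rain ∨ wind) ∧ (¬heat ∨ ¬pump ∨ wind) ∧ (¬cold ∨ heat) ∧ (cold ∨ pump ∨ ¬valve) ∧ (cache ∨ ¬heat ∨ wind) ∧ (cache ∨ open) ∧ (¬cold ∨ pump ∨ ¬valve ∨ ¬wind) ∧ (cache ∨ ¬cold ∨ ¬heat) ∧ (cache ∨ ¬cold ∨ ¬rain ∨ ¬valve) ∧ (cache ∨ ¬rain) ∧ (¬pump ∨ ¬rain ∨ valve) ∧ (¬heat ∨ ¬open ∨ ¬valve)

Set heat = False.
  then (¬cold ∨ heat) forces cold = False.
  then (cold ∨ ¬open) forces open = False.
  then (heat ∨ open ∨ valve) forces valve = True.
  then (cold ∨ pump ∨ ¬valve) forces pump = True.
  then (cache ∨ open) forces cache = True.
Set rain = False.
  then (heat ∨ rain ∨ wind) forces wind = True.
All clauses satisfied.

heat=F, rain=F, pump=T, valve=T, cold=F, open=F, wind=T, cache=T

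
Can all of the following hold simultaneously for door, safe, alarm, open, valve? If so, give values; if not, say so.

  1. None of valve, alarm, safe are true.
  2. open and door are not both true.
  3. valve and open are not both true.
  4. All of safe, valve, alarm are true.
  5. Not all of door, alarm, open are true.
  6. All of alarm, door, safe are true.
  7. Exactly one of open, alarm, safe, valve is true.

Case safe = True:
  Constraint (1) is violated (safe=T) — contradiction.
Case safe = False:
  Constraint (4) is violated (safe=F) — contradiction.
Both cases fail — unsatisfiable.

Unsatisfiable — no assignment works.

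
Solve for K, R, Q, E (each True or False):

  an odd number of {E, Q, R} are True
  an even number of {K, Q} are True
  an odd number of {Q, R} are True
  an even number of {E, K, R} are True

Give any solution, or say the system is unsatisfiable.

Unsatisfiable — no assignment works.

Adding constraints 1, 2, 4 mod 2: every variable appears an even number of times on the left, so the left side is 0.
But the right sides sum to 1 (mod 2). 0 ≠ 1 — the system is inconsistent.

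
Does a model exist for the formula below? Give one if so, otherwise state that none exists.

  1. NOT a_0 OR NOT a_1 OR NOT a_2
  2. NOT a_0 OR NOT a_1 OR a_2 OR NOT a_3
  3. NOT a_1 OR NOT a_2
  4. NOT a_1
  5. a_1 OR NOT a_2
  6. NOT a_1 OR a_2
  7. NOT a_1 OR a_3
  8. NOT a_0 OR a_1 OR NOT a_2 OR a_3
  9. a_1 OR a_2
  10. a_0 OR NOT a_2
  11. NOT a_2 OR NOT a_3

No satisfying assignment exists.

Case a_1 = True:
  Clause (NOT a_1) is falsified — contradiction.
Case a_1 = False:
  (a_1 OR NOT a_2) forces a_2 = False.
  Clause (a_1 OR a_2) is falsified — contradiction.
Both cases fail, so the formula is unsatisfiable.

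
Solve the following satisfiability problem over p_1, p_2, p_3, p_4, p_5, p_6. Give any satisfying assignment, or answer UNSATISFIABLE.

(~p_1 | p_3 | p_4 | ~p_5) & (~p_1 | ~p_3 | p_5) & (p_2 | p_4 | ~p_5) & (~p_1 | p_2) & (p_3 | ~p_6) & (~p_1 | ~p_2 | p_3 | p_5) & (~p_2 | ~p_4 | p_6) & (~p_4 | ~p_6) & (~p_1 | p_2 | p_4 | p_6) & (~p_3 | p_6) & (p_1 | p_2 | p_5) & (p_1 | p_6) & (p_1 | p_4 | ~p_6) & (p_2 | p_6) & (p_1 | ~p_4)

p_1=T, p_2=T, p_3=T, p_4=F, p_5=T, p_6=T

Try p_1 = False:
  (p_1 | p_6) forces p_6 = True.
  (p_3 | ~p_6) forces p_3 = True.
  (~p_4 | ~p_6) forces p_4 = False.
  clause (p_1 | p_4 | ~p_6) is falsified — backtrack.
So p_1 = True.
  then (~p_1 | p_2) forces p_2 = True.
Set p_3 = True.
  then (~p_1 | ~p_3 | p_5) forces p_5 = True.
  then (~p_3 | p_6) forces p_6 = True.
  then (~p_4 | ~p_6) forces p_4 = False.
All clauses satisfied.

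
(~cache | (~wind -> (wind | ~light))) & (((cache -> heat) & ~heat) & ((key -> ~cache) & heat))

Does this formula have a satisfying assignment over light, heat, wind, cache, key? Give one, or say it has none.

No satisfying assignment exists.

Case heat = True: the conjunct ~heat is False.
Case heat = False: the conjunct heat is False.
Both cases fail — unsatisfiable.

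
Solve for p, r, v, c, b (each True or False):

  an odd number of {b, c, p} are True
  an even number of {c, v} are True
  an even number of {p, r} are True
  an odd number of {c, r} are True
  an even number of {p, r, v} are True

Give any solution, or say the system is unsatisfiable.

p=T, r=T, v=F, c=F, b=F

{b, c, p}: 1 true → odd ✓
{c, v}: 0 true → even ✓
{p, r}: 2 true → even ✓
{c, r}: 1 true → odd ✓
{p, r, v}: 2 true → even ✓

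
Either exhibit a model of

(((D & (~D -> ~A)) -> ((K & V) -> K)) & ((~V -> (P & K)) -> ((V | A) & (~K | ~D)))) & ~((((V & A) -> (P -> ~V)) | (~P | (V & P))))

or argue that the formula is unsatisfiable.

The conjunct ~((((V & A) -> (P -> ~V)) | (~P | (V & P)))) is unsatisfiable on its own:
  A=F, P=F, V=F: evaluates to False.
  A=F, P=F, V=T: evaluates to False.
  A=F, P=T, V=F: evaluates to False.
  A=F, P=T, V=T: evaluates to False.
  A=T, P=F, V=F: evaluates to False.
  A=T, P=F, V=T: evaluates to False.
  A=T, P=T, V=F: evaluates to False.
  A=T, P=T, V=T: evaluates to False.
So the whole conjunction is unsatisfiable.

UNSATISFIABLE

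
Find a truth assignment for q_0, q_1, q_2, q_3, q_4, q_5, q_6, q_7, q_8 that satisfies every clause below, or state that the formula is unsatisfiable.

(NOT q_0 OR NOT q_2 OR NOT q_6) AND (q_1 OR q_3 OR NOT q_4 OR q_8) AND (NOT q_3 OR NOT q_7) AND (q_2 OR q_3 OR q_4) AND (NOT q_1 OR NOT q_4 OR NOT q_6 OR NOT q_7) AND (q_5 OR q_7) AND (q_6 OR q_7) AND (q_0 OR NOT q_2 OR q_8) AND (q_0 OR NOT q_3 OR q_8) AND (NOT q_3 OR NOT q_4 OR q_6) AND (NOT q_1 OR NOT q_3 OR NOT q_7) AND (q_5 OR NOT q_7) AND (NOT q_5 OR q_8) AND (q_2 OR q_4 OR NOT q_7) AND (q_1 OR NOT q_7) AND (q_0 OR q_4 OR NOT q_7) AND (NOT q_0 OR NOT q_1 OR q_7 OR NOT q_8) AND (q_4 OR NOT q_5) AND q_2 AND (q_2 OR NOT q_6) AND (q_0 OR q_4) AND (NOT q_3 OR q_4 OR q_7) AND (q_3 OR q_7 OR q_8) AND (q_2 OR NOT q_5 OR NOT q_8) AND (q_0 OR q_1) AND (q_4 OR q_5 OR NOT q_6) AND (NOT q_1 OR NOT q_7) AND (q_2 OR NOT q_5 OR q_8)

Unit clause (q_2) forces q_2 = True.
Set q_0 = False.
  then (q_0 OR NOT q_2 OR q_8) forces q_8 = True.
  then (q_0 OR q_4) forces q_4 = True.
  then (q_0 OR q_1) forces q_1 = True.
  then (NOT q_1 OR NOT q_7) forces q_7 = False.
  then (q_5 OR q_7) forces q_5 = True.
  then (q_6 OR q_7) forces q_6 = True.
Set q_3 = True.
All clauses satisfied.

q_0 = False, q_1 = True, q_2 = True, q_3 = True, q_4 = True, q_5 = True, q_6 = True, q_7 = False, q_8 = True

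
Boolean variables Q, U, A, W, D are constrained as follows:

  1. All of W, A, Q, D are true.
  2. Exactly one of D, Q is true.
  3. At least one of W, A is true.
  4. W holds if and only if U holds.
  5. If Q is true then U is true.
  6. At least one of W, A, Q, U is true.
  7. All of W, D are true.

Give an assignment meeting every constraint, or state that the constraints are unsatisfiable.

Unsatisfiable — no assignment works.

Case Q = True:
  (1) forces W = True.
  (1) forces A = True.
  (1) forces D = True.
  Constraint (2) is violated (D=T, Q=T) — contradiction.
Case Q = False:
  Constraint (1) is violated (Q=F) — contradiction.
Both cases fail — unsatisfiable.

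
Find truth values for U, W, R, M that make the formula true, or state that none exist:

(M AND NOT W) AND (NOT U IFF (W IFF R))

U: True, W: False, R: True, M: True

  M AND NOT W = True
    NOT W = True
  NOT U IFF (W IFF R) = True
    NOT U = False
    W IFF R = False
Both conjuncts True, so the formula holds.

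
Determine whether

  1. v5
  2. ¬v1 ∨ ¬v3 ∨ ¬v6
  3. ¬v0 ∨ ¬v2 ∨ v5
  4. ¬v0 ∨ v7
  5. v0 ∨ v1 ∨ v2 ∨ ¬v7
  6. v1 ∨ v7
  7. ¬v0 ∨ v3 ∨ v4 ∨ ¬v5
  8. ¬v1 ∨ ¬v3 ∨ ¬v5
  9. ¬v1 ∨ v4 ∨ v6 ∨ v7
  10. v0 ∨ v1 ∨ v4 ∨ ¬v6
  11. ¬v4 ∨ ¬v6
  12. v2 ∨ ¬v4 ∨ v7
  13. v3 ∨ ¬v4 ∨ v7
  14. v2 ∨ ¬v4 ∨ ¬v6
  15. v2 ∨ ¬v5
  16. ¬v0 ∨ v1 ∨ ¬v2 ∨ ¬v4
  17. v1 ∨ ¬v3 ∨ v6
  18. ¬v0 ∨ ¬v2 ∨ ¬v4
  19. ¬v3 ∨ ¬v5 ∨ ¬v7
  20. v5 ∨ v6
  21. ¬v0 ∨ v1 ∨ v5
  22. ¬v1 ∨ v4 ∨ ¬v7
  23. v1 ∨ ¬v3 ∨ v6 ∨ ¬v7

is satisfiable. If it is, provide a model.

v0: False, v1: False, v2: True, v3: False, v4: False, v5: True, v6: False, v7: True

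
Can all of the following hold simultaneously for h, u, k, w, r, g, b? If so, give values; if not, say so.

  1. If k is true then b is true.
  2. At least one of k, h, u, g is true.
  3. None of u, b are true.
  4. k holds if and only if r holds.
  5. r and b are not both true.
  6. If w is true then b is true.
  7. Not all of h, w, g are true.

h=T, u=F, k=F, w=F, r=F, g=F, b=F

  (1) k=F ⇒ b: vacuous ✓
  (2) {k, h, u, g}: 1 true — at least one ✓
  (3) {u, b}: 0 true — none ✓
  (4) k=F, r=F — same ✓
  (5) r=F, b=F — not both ✓
  (6) w=F ⇒ b: vacuous ✓
  (7) {h, w, g}: 1/3 true — not all ✓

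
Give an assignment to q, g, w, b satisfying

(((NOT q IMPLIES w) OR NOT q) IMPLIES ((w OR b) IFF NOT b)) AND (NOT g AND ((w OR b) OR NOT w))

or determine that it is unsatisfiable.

q=F, g=F, w=T, b=F

  ((NOT q IMPLIES w) OR NOT q) IMPLIES ((w OR b) IFF NOT b) = True
    (NOT q IMPLIES w) OR NOT q = True
      NOT q IMPLIES w = True
        NOT q = True
      NOT q = True
    (w OR b) IFF NOT b = True
      w OR b = True
      NOT b = True
  NOT g AND ((w OR b) OR NOT w) = True
    NOT g = True
    (w OR b) OR NOT w = True
      w OR b = True
      NOT w = False
Both conjuncts True, so the formula holds.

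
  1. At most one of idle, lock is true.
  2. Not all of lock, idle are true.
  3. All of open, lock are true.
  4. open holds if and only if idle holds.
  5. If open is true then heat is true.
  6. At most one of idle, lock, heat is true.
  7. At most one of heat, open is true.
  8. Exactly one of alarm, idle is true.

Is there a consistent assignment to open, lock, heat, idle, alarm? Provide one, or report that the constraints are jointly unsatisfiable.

Case heat = True:
  (3) forces open = True.
  Constraint (7) is violated (heat=T, open=T) — contradiction.
Case heat = False:
  (3) forces open = True.
  Constraint (5) is violated (open=T, heat=F) — contradiction.
Both cases fail — unsatisfiable.

Unsatisfiable — no assignment works.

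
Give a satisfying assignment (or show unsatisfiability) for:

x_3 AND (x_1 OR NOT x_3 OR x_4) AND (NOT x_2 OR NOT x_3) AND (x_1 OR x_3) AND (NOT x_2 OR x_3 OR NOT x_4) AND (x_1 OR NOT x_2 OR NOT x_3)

Unit clause (x_3) forces x_3 = True.
In (NOT x_2 OR NOT x_3) only NOT x_2 is left, so x_2 = False.
Set x_1 = False.
  then (x_1 OR NOT x_3 OR x_4) forces x_4 = True.
Check each clause:
  (x_3): x_3 holds.
  (x_1 OR NOT x_3 OR x_4): x_4 holds.
  (NOT x_2 OR NOT x_3): NOT x_2 holds.
  (x_1 OR x_3): x_3 holds.
  (NOT x_2 OR x_3 OR NOT x_4): NOT x_2 holds.
  (x_1 OR NOT x_2 OR NOT x_3): NOT x_2 holds.
All clauses satisfied.

x_1 = False, x_2 = False, x_3 = True, x_4 = True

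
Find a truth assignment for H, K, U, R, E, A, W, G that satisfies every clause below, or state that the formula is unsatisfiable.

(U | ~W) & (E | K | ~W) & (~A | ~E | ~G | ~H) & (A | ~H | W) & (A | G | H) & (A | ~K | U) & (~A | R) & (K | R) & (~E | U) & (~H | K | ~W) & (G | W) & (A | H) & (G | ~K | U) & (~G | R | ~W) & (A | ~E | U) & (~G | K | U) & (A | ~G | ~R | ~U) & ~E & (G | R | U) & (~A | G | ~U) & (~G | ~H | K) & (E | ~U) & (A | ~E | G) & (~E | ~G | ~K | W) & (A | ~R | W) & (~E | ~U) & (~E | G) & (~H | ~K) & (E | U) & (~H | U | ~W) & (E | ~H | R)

Unsatisfiable — no assignment works.

Case E = True:
  Clause (~E) is falsified — contradiction.
Case E = False:
  (E | ~U) forces U = False.
  Clause (E | U) is falsified — contradiction.
Both cases fail, so the formula is unsatisfiable.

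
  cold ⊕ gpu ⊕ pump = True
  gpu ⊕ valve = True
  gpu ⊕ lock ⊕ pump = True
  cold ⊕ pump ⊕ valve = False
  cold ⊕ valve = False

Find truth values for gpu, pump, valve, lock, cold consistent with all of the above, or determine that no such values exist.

gpu = True, pump = False, valve = False, lock = False, cold = False

cold ⊕ gpu ⊕ pump = F ⊕ T ⊕ F = True ✓
gpu ⊕ valve = T ⊕ F = True ✓
gpu ⊕ lock ⊕ pump = T ⊕ F ⊕ F = True ✓
cold ⊕ pump ⊕ valve = F ⊕ F ⊕ F = False ✓
cold ⊕ valve = F ⊕ F = False ✓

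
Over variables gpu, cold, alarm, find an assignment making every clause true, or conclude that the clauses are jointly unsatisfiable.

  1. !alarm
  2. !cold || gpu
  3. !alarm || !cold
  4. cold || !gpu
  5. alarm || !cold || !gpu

Unit clause (!alarm) forces alarm = False.
Try gpu = True:
  (cold || !gpu) forces cold = True.
  clause (alarm || !cold || !gpu) is falsified — backtrack.
So gpu = False.
  then (!cold || gpu) forces cold = False.
Check each clause:
  (!alarm): !alarm holds.
  (!cold || gpu): !cold holds.
  (!alarm || !cold): !alarm holds.
  (cold || !gpu): !gpu holds.
  (alarm || !cold || !gpu): !cold holds.
All clauses satisfied.

gpu=F, cold=F, alarm=F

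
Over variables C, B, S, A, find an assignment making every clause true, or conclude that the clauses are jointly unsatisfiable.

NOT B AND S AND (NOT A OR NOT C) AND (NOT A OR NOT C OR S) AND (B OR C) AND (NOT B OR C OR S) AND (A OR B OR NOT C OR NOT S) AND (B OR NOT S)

Case B = True:
  Clause (NOT B) is falsified — contradiction.
Case B = False:
  (S) forces S = True.
  Clause (B OR NOT S) is falsified — contradiction.
Both cases fail, so the formula is unsatisfiable.

No satisfying assignment exists.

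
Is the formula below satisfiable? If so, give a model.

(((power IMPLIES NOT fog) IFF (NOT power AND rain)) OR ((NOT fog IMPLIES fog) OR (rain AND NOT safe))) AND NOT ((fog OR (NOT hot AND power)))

power = False, safe = False, fog = False, hot = True, rain = True

  ((power IMPLIES NOT fog) IFF (NOT power AND rain)) OR ((NOT fog IMPLIES fog) OR (rain AND NOT safe)) = True
    (power IMPLIES NOT fog) IFF (NOT power AND rain) = True
      power IMPLIES NOT fog = True
        NOT fog = True
      NOT power AND rain = True
        NOT power = True
    (NOT fog IMPLIES fog) OR (rain AND NOT safe) = True
      NOT fog IMPLIES fog = False
        NOT fog = True
      rain AND NOT safe = True
        NOT safe = True
  NOT ((fog OR (NOT hot AND power))) = True
    fog OR (NOT hot AND power) = False
      NOT hot AND power = False
        NOT hot = False
Both conjuncts True, so the formula holds.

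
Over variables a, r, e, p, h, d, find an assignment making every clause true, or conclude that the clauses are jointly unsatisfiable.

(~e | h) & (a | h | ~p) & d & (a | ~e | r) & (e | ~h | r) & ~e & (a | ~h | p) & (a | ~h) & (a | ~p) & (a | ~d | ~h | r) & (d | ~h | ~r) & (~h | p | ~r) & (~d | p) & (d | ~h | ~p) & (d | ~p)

a = True, r = True, e = False, p = True, h = False, d = True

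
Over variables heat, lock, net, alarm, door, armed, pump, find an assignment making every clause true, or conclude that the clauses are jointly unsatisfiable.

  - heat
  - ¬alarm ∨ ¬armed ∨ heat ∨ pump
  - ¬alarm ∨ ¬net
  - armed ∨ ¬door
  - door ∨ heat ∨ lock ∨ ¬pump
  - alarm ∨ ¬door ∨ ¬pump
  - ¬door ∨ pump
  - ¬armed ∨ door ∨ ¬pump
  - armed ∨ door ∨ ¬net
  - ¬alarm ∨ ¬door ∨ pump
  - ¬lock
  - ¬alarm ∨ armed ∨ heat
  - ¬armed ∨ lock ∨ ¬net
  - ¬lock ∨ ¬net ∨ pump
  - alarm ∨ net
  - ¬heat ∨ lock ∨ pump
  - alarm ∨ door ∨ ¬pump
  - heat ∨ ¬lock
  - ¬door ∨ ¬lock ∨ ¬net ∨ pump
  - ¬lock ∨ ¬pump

Unit clause (heat) forces heat = True.
Unit clause (¬lock) forces lock = False.
In (¬heat ∨ lock ∨ pump) only pump is left, so pump = True.
Try net = True:
  (¬alarm ∨ ¬net) forces alarm = False.
  (alarm ∨ ¬door ∨ ¬pump) forces door = False.
  clause (alarm ∨ door ∨ ¬pump) is falsified — backtrack.
So net = False.
  then (alarm ∨ net) forces alarm = True.
Set door = False.
  then (¬armed ∨ door ∨ ¬pump) forces armed = False.
All clauses satisfied.

heat=T, lock=F, net=F, alarm=T, door=F, armed=F, pump=T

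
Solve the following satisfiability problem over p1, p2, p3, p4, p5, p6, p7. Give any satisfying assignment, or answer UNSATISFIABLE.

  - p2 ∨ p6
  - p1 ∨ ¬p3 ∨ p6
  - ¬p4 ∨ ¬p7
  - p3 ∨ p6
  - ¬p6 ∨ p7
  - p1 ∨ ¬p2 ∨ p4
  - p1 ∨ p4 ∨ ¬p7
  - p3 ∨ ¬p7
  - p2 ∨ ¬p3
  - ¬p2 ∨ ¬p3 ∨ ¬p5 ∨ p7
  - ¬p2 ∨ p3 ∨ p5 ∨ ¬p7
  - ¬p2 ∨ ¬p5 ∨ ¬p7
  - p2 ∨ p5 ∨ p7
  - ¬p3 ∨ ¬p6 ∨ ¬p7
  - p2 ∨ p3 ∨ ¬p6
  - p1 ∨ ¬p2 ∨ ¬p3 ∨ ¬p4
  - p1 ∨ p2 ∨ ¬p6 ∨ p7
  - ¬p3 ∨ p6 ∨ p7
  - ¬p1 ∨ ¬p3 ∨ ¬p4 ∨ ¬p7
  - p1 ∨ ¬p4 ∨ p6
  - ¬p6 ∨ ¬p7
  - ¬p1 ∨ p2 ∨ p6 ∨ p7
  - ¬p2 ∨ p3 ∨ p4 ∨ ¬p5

Set p1 = True.
Try p2 = False:
  (p2 ∨ p6) forces p6 = True.
  (¬p6 ∨ p7) forces p7 = True.
  clause (¬p6 ∨ ¬p7) is falsified — backtrack.
So p2 = True.
Set p3 = True.
Try p4 = True:
  (¬p4 ∨ ¬p7) forces p7 = False.
  (¬p6 ∨ p7) forces p6 = False.
  clause (¬p3 ∨ p6 ∨ p7) is falsified — backtrack.
So p4 = False.
Set p5 = False.
Try p6 = True:
  (¬p6 ∨ p7) forces p7 = True.
  clause (¬p3 ∨ ¬p6 ∨ ¬p7) is falsified — backtrack.
So p6 = False.
  then (¬p3 ∨ p6 ∨ p7) forces p7 = True.
All clauses satisfied.

p1=T; p2=T; p3=T; p4=F; p5=F; p6=F; p7=T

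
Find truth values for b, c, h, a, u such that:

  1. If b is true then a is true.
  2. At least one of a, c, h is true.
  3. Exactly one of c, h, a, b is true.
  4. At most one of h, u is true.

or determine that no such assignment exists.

b: False; c: True; h: False; a: False; u: False

  (1) b=F ⇒ a: vacuous ✓
  (2) {a, c, h}: 1 true — at least one ✓
  (3) {c, h, a, b}: 1 true — exactly one ✓
  (4) {h, u}: 0 true — at most one ✓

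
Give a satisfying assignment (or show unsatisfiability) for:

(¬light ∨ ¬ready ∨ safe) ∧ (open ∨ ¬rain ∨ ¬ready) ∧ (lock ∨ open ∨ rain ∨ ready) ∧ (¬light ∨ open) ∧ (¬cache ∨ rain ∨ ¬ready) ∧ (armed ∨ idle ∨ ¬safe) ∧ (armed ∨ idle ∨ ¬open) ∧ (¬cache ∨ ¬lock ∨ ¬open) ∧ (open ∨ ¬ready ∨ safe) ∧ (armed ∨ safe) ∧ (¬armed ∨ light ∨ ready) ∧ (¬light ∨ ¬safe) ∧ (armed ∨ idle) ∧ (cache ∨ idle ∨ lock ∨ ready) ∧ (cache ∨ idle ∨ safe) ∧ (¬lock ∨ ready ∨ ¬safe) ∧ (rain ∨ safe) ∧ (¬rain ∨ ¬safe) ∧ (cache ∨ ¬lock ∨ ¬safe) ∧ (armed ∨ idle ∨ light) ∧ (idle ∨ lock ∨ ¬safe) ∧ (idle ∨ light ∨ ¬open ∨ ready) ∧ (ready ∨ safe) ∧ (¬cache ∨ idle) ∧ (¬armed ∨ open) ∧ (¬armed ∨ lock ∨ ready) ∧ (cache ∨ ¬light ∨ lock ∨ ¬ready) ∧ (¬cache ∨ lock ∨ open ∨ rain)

safe: False, rain: True, armed: True, open: True, idle: True, light: False, ready: True, cache: False, lock: True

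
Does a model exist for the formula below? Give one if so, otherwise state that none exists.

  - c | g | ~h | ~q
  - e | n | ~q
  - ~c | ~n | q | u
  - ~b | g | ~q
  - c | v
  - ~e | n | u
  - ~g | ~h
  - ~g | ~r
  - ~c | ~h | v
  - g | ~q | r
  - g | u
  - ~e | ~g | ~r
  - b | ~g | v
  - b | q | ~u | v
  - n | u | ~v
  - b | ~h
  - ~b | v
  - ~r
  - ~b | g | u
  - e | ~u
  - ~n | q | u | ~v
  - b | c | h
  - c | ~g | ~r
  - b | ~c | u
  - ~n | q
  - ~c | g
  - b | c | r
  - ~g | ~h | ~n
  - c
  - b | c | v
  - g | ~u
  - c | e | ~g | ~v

h = False; n = False; b = True; g = True; r = False; u = True; e = True; c = True; v = True; q = True

Unit clause (~r) forces r = False.
Unit clause (c) forces c = True.
In (~c | g) only g is left, so g = True.
In (~g | ~h) only ~h is left, so h = False.
Set n = False.
Set b = True.
  then (~b | v) forces v = True.
  then (n | u | ~v) forces u = True.
  then (e | ~u) forces e = True.
Set q = True.
All clauses satisfied.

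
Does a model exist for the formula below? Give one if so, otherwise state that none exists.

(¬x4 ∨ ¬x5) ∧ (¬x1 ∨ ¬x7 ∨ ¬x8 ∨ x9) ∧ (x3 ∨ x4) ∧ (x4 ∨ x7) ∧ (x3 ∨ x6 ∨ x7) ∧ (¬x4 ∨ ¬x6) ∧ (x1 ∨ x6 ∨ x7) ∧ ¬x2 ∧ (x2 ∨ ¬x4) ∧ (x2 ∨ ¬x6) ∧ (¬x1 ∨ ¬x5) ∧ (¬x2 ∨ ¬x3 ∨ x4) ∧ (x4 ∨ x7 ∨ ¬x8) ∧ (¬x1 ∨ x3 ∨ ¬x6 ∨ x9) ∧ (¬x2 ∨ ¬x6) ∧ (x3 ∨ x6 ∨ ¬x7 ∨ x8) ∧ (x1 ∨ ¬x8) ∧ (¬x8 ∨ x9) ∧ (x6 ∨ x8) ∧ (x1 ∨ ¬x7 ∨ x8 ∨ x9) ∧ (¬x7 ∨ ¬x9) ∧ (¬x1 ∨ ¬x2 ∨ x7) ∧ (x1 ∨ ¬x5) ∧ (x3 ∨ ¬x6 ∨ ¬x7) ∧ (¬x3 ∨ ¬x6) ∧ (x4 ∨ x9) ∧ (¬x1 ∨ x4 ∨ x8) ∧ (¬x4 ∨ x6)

Unsatisfiable — no assignment works.

Case x9 = True:
  (¬x2) forces x2 = False.
  (x2 ∨ ¬x4) forces x4 = False.
  (x3 ∨ x4) forces x3 = True.
  (x4 ∨ x7) forces x7 = True.
  Clause (¬x7 ∨ ¬x9) is falsified — contradiction.
Case x9 = False:
  (¬x2) forces x2 = False.
  (x2 ∨ ¬x4) forces x4 = False.
  Clause (x4 ∨ x9) is falsified — contradiction.
Both cases fail, so the formula is unsatisfiable.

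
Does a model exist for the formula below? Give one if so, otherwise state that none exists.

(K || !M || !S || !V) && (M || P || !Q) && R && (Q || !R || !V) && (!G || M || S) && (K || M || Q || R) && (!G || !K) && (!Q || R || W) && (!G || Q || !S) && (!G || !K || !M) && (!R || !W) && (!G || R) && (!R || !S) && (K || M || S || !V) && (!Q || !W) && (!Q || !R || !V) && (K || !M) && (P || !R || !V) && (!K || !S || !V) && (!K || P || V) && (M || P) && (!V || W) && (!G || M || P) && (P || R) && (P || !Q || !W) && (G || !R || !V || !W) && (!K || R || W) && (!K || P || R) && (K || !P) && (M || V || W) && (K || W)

S: False; P: True; V: False; G: False; M: True; Q: True; W: False; K: True; R: True

Unit clause (R) forces R = True.
In (!R || !W) only !W is left, so W = False.
In (!R || !S) only !S is left, so S = False.
In (!V || W) only !V is left, so V = False.
In (M || V || W) only M is left, so M = True.
In (K || W) only K is left, so K = True.
In (!G || !K) only !G is left, so G = False.
In (!K || P || V) only P is left, so P = True.
Set Q = True.
All clauses satisfied.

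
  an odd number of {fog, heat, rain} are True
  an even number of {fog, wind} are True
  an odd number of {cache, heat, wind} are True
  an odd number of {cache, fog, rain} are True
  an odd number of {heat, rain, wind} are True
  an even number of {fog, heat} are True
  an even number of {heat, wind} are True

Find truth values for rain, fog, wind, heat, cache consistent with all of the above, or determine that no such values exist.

rain: True; fog: True; wind: True; heat: True; cache: True

{fog, heat, rain}: 3 true → odd ✓
{fog, wind}: 2 true → even ✓
{cache, heat, wind}: 3 true → odd ✓
{cache, fog, rain}: 3 true → odd ✓
{heat, rain, wind}: 3 true → odd ✓
{fog, heat}: 2 true → even ✓
{heat, wind}: 2 true → even ✓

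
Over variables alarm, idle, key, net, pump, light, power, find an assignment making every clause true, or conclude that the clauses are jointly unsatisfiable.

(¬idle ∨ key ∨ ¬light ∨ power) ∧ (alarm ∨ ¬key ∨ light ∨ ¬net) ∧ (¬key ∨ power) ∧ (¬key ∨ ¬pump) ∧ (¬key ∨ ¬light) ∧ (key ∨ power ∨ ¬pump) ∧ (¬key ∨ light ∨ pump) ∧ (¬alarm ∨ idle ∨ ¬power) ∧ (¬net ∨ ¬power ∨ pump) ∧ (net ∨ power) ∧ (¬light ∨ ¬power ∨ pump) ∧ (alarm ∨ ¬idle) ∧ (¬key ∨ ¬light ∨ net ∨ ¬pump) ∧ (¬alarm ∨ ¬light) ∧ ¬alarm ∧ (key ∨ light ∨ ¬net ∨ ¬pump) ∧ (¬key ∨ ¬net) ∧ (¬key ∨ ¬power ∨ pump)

alarm = False, idle = False, key = False, net = False, pump = False, light = False, power = True

Unit clause (¬alarm) forces alarm = False.
In (alarm ∨ ¬idle) only ¬idle is left, so idle = False.
Try key = True:
  (¬key ∨ power) forces power = True.
  (¬key ∨ ¬pump) forces pump = False.
  clause (¬key ∨ ¬power ∨ pump) is falsified — backtrack.
So key = False.
Set net = False.
  then (net ∨ power) forces power = True.
Set pump = False.
  then (¬light ∨ ¬power ∨ pump) forces light = False.
All clauses satisfied.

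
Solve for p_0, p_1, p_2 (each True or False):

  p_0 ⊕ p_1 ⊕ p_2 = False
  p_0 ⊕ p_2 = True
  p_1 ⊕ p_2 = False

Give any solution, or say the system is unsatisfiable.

p_0 = False, p_1 = True, p_2 = True

p_0 ⊕ p_1 ⊕ p_2 = F ⊕ T ⊕ T = False ✓
p_0 ⊕ p_2 = F ⊕ T = True ✓
p_1 ⊕ p_2 = T ⊕ T = False ✓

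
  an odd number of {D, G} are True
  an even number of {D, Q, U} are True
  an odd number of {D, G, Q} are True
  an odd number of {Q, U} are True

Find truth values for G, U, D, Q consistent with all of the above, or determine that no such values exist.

G: False, U: True, D: True, Q: False

{D, G}: 1 true → odd ✓
{D, Q, U}: 2 true → even ✓
{D, G, Q}: 1 true → odd ✓
{Q, U}: 1 true → odd ✓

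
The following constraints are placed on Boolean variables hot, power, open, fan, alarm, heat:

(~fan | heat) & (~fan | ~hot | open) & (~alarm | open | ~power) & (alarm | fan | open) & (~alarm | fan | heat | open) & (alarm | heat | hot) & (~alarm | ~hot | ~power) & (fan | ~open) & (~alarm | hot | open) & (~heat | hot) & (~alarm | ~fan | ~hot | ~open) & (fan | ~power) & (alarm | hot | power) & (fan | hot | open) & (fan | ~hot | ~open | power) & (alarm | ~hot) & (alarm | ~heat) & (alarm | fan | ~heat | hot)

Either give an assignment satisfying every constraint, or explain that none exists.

hot: True; power: False; open: False; fan: False; alarm: True; heat: True

Set hot = True.
  then (alarm | ~hot) forces alarm = True.
  then (~alarm | ~hot | ~power) forces power = False.
Try open = True:
  (fan | ~open) forces fan = True.
  clause (~alarm | ~fan | ~hot | ~open) is falsified — backtrack.
So open = False.
  then (~fan | ~hot | open) forces fan = False.
  then (~alarm | fan | heat | open) forces heat = True.
All clauses satisfied.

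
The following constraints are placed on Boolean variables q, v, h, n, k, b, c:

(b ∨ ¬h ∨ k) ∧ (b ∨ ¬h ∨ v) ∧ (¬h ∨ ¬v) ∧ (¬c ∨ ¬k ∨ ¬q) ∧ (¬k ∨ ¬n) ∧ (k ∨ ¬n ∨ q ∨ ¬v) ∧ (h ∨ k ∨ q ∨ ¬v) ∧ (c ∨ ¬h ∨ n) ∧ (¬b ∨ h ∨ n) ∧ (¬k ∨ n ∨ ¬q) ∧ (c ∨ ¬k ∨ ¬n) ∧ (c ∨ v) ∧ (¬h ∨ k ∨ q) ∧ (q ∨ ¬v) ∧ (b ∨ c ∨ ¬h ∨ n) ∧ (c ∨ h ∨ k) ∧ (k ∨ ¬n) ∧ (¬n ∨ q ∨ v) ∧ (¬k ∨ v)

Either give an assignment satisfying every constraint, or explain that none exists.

q = True; v = True; h = False; n = False; k = False; b = False; c = True

Set q = True.
Set v = True.
  then (¬h ∨ ¬v) forces h = False.
Try n = True:
  (¬k ∨ ¬n) forces k = False.
  clause (k ∨ ¬n) is falsified — backtrack.
So n = False.
  then (¬b ∨ h ∨ n) forces b = False.
  then (¬k ∨ n ∨ ¬q) forces k = False.
  then (c ∨ h ∨ k) forces c = True.
All clauses satisfied.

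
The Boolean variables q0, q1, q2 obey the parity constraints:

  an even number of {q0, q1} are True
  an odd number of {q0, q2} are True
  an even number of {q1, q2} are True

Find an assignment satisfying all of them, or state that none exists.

The formula is unsatisfiable.

Adding constraints 1, 2, 3 mod 2: every variable appears an even number of times on the left, so the left side is 0.
But the right sides sum to 1 (mod 2). 0 ≠ 1 — the system is inconsistent.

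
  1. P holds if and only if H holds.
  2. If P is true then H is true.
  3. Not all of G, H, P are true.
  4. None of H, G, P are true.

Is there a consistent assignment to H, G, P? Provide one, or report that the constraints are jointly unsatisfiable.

H = False, G = False, P = False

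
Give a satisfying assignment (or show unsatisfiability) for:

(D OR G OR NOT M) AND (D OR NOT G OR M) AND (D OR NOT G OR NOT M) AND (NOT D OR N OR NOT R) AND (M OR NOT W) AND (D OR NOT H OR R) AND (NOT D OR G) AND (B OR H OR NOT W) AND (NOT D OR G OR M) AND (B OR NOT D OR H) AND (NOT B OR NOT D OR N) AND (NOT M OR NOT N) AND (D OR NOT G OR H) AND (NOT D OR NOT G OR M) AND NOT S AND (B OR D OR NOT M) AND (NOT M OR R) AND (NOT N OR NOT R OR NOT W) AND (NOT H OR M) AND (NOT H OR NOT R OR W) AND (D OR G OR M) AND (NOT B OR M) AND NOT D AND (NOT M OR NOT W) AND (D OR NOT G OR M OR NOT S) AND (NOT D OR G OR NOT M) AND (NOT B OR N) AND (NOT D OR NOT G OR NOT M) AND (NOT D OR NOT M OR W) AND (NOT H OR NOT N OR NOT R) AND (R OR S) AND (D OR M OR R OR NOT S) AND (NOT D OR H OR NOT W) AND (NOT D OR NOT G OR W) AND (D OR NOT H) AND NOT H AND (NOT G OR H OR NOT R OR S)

UNSATISFIABLE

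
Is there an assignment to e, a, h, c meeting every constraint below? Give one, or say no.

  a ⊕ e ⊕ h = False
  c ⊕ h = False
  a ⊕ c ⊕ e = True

No satisfying assignment exists.

Adding constraints 1, 2, 3 mod 2: every variable appears an even number of times on the left, so the left side is 0.
But the right sides sum to 1 (mod 2). 0 ≠ 1 — the system is inconsistent.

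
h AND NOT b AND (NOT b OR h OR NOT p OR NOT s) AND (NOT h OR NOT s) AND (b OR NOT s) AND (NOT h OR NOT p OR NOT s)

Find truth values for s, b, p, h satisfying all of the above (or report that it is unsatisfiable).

Unit clause (h) forces h = True.
Unit clause (NOT b) forces b = False.
In (NOT h OR NOT s) only NOT s is left, so s = False.
Set p = False.
Check each clause:
  (h): h holds.
  (NOT b): NOT b holds.
  (NOT b OR h OR NOT p OR NOT s): NOT b holds.
  (NOT h OR NOT s): NOT s holds.
  (b OR NOT s): NOT s holds.
  (NOT h OR NOT p OR NOT s): NOT p holds.
All clauses satisfied.

s=F, b=F, p=F, h=T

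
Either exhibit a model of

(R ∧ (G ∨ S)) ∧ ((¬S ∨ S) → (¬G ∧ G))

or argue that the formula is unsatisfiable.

UNSATISFIABLE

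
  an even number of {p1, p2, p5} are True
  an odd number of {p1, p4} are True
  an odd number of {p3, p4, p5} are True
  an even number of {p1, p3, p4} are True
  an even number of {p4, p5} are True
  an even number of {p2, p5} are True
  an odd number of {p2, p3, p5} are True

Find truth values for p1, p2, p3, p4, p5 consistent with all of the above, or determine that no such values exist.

p1: False, p2: True, p3: True, p4: True, p5: True

{p1, p2, p5}: 2 true → even ✓
{p1, p4}: 1 true → odd ✓
{p3, p4, p5}: 3 true → odd ✓
{p1, p3, p4}: 2 true → even ✓
{p4, p5}: 2 true → even ✓
{p2, p5}: 2 true → even ✓
{p2, p3, p5}: 3 true → odd ✓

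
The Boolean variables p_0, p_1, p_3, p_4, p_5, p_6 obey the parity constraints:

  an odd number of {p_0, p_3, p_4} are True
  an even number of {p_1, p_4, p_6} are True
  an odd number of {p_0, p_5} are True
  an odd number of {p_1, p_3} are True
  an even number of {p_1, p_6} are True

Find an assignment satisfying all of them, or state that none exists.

p_0 = True, p_1 = True, p_3 = False, p_4 = False, p_5 = False, p_6 = True

{p_0, p_3, p_4}: 1 true → odd ✓
{p_1, p_4, p_6}: 2 true → even ✓
{p_0, p_5}: 1 true → odd ✓
{p_1, p_3}: 1 true → odd ✓
{p_1, p_6}: 2 true → even ✓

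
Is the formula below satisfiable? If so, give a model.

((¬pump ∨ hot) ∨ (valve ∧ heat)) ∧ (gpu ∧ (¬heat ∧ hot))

pump = False, hot = True, gpu = True, heat = False, valve = False

  (¬pump ∨ hot) ∨ (valve ∧ heat) = True
    ¬pump ∨ hot = True
      ¬pump = True
    valve ∧ heat = False
  gpu ∧ (¬heat ∧ hot) = True
    ¬heat ∧ hot = True
      ¬heat = True
Both conjuncts True, so the formula holds.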